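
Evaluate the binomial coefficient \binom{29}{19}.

20030010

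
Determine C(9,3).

84

C(9,3) = (9·8·7) / 3! = 504 / 6 = 84.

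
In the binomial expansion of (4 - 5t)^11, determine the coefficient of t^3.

-1351680000

The general term is C(11,j)·(4)^j·(-5t)^(11-j); the t^3 term has j = 8.
C(11,8) = 165.
Coefficient = C(11,8) · 4^8 · (-5)^3 = 165 · 65536 · (-125) = -1351680000.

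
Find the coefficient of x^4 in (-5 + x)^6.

The general term is C(6,j)·(-5)^j·(x)^(6-j); the x^4 term has j = 2.
C(6,2) = 15.
Coefficient = C(6,2) · (-5)^2 = 15 · 25 = 375.

375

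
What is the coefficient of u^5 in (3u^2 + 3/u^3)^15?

43089767721

General term: C(15,j)·(3u^2)^j·(3/u^3)^(15-j), with u-exponent 2j − 3(15−j) = 5j − 45.
Set 5j − 45 = 5: j = 10.
C(15,10) = 3003; 3^10 = 59049; 3^5 = 243.
Coefficient = 3003 · 59049 · 243 = 43089767721.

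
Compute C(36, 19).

8597496600

C(36,19) = C(36,17) by symmetry.
C(36,17) = (36·35·34·33·32·31·30·29·28·27·26·25·24·23·22·21·20) / 17! = 3058021453718104473600000 / 355687428096000 = 8597496600.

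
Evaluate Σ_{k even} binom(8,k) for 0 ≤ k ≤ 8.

Even-k terms of row 8 sum to 2^7 = 128.

128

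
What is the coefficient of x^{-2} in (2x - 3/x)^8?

-108864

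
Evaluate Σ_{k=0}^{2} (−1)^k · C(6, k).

10

The partial alternating sum Σ_{k=0}^{2} (−1)^k C(6,k) = (−1)^2 C(5,2) = 10.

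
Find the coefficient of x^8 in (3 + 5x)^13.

The general term is C(13,j)·(3)^j·(5x)^(13-j); the x^8 term has j = 5.
C(13,5) = 1287.
Coefficient = C(13,5) · 3^5 · 5^8 = 1287 · 243 · 390625 = 122164453125.

122164453125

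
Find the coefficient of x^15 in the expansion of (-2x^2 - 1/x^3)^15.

-1863680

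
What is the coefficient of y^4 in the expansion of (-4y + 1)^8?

The general term is C(8,j)·(-4y)^j·(1)^(8-j); the y^4 term has j = 4.
C(8,4) = 70.
Coefficient = C(8,4) · (-4)^4 = 70 · 256 = 17920.

17920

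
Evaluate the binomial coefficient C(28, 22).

C(28,22) = C(28,6) by symmetry.
C(28,6) = (28·27·26·25·24·23) / 6! = 271252800 / 720 = 376740.

376740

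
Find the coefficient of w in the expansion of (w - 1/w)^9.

126

General term: C(9,j)·(w)^j·(-1/w)^(9-j), with w-exponent 1j − 1(9−j) = 2j − 9.
Set 2j − 9 = 1: j = 5.
C(9,5) = 126; 1^5 = 1; (-1)^4 = 1.
Coefficient = 126 · 1 · 1 = 126.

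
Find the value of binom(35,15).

3247943160

C(35,15) = (35·34·33·32·31·30·29·28·27·26·25·24·23·22·21) / 15! = 4247252019052922880000 / 1307674368000 = 3247943160.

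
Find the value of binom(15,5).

3003

C(15,5) = (15·14·13·12·11) / 5! = 360360 / 120 = 3003.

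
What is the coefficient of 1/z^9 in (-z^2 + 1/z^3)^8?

-56

General term: C(8,j)·(-z^2)^j·(1/z^3)^(8-j), with z-exponent 2j − 3(8−j) = 5j − 24.
Set 5j − 24 = -9: j = 3.
C(8,3) = 56; (-1)^3 = -1; 1^5 = 1.
Coefficient = 56 · (-1) · 1 = -56.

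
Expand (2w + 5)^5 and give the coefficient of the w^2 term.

The general term is C(5,j)·(2w)^j·(5)^(5-j); the w^2 term has j = 2.
C(5,2) = 10.
Coefficient = C(5,2) · 2^2 · 5^3 = 10 · 4 · 125 = 5000.

5000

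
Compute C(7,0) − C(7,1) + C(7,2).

The partial alternating sum Σ_{k=0}^{2} (−1)^k C(7,k) = (−1)^2 C(6,2) = 15.

15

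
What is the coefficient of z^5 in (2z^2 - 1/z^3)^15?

-3075072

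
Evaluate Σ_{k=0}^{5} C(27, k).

101584

1 + 27 + 351 + 2925 + 17550 + 80730 = 101584.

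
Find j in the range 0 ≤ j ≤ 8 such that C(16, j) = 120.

C(16,j) increases on 0 ≤ j ≤ 8. C(16,1) = 16 and C(16,2) = 120, so j = 2.

2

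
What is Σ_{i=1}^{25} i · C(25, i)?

419430400

Differentiating (1+x)^25 and setting x=1: Σ i·C(25,i) = 25·2^24 = 419430400.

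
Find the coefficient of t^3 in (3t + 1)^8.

1512

The general term is C(8,j)·(3t)^j·(1)^(8-j); the t^3 term has j = 3.
C(8,3) = 56.
Coefficient = C(8,3) · 3^3 = 56 · 27 = 1512.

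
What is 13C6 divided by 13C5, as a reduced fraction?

4/3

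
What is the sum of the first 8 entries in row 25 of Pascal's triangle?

726206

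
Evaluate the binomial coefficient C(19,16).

969

C(19,16) = C(19,3) by symmetry.
C(19,3) = (19·18·17) / 3! = 5814 / 6 = 969.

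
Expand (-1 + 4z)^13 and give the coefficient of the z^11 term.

327155712

The general term is C(13,j)·(-1)^j·(4z)^(13-j); the z^11 term has j = 2.
C(13,2) = 78.
Coefficient = C(13,2) · 4^11 = 78 · 4194304 = 327155712.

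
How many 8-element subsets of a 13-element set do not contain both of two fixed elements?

All 8-subsets: C(13,8) = 1287. Those containing both fixed elements: C(11,6) = 462.
1287 − 462 = 825.

825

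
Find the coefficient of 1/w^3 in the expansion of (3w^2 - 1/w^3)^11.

General term: C(11,j)·(3w^2)^j·(-1/w^3)^(11-j), with w-exponent 2j − 3(11−j) = 5j − 33.
Set 5j − 33 = -3: j = 6.
C(11,6) = 462; 3^6 = 729; (-1)^5 = -1.
Coefficient = 462 · 729 · (-1) = -336798.

-336798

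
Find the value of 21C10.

352716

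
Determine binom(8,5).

56

C(8,5) = C(8,3) by symmetry.
C(8,3) = (8·7·6) / 3! = 336 / 6 = 56.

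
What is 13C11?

78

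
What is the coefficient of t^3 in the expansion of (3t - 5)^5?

The general term is C(5,j)·(3t)^j·(-5)^(5-j); the t^3 term has j = 3.
C(5,3) = 10.
Coefficient = C(5,3) · 3^3 · (-5)^2 = 10 · 27 · 25 = 6750.

6750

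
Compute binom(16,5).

C(16,5) = (16·15·14·13·12) / 5! = 524160 / 120 = 4368.

4368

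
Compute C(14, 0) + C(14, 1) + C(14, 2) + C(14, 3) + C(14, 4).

1 + 14 + 91 + 364 + 1001 = 1471.

1471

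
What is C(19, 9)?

92378

C(19,9) = (19·18·17·16·15·14·13·12·11) / 9! = 33522128640 / 362880 = 92378.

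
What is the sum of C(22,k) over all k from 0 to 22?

4194304

Setting x = 1 in (1+x)^22 gives Σ C(22,k) = 2^22 = 4194304.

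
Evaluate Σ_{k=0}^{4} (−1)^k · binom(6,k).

5

The partial alternating sum Σ_{k=0}^{4} (−1)^k C(6,k) = (−1)^4 C(5,4) = 5.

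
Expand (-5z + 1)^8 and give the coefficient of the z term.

The general term is C(8,j)·(-5z)^j·(1)^(8-j); the z^1 term has j = 1.
C(8,1) = 8.
Coefficient = C(8,1) · (-5)^1 = 8 · (-5) = -40.

-40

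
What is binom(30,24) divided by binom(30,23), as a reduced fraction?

C(n,k+1)/C(n,k) = (n−k)/(k+1) = (30−23)/(23+1) = 7/24.

7/24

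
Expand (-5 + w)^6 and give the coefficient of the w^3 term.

-2500

The general term is C(6,j)·(-5)^j·(w)^(6-j); the w^3 term has j = 3.
C(6,3) = 20.
Coefficient = C(6,3) · (-5)^3 = 20 · (-125) = -2500.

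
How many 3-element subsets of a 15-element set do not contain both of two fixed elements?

442

All 3-subsets: C(15,3) = 455. Those containing both fixed elements: C(13,1) = 13.
455 − 13 = 442.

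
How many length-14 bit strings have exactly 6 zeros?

Choose the 6 positions: C(14,6) = 3003.

3003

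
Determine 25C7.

C(25,7) = (25·24·23·22·21·20·19) / 7! = 2422728000 / 5040 = 480700.

480700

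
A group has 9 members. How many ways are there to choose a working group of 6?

This is C(9,6) = 84.

84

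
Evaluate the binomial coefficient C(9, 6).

84

C(9,6) = C(9,3) by symmetry.
C(9,3) = (9·8·7) / 3! = 504 / 6 = 84.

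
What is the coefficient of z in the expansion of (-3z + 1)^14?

-42

The general term is C(14,j)·(-3z)^j·(1)^(14-j); the z^1 term has j = 1.
C(14,1) = 14.
Coefficient = C(14,1) · (-3)^1 = 14 · (-3) = -42.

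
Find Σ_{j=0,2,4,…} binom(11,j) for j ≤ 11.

Half of (1+1)^11 + (1−1)^11 gives the even-index sum: 2^10 = 1024.

1024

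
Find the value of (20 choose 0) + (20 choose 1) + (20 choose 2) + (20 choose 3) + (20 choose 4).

6196

1 + 20 + 190 + 1140 + 4845 = 6196.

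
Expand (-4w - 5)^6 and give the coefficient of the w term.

The general term is C(6,j)·(-4w)^j·(-5)^(6-j); the w^1 term has j = 1.
C(6,1) = 6.
Coefficient = C(6,1) · (-4)^1 · (-5)^5 = 6 · (-4) · (-3125) = 75000.

75000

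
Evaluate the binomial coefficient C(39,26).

8122425444

C(39,26) = C(39,13) by symmetry.
C(39,13) = (39·38·37·36·35·34·33·32·31·30·29·28·27) / 13! = 50578512186237235200 / 6227020800 = 8122425444.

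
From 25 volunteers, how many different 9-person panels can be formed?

2042975

This is C(25,9) = 2042975.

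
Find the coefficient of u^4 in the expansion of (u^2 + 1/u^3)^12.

495

General term: C(12,j)·(u^2)^j·(1/u^3)^(12-j), with u-exponent 2j − 3(12−j) = 5j − 36.
Set 5j − 36 = 4: j = 8.
C(12,8) = 495; 1^8 = 1; 1^4 = 1.
Coefficient = 495 · 1 · 1 = 495.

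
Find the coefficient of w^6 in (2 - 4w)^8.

458752

The general term is C(8,j)·(2)^j·(-4w)^(8-j); the w^6 term has j = 2.
C(8,2) = 28.
Coefficient = C(8,2) · 2^2 · (-4)^6 = 28 · 4 · 4096 = 458752.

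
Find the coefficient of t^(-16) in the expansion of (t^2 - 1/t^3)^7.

7

General term: C(7,j)·(t^2)^j·(-1/t^3)^(7-j), with t-exponent 2j − 3(7−j) = 5j − 21.
Set 5j − 21 = -16: j = 1.
C(7,1) = 7; 1^1 = 1; (-1)^6 = 1.
Coefficient = 7 · 1 · 1 = 7.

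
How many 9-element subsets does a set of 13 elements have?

715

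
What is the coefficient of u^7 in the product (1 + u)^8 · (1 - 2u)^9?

-1072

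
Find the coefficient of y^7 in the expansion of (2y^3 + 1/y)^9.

General term: C(9,j)·(2y^3)^j·(1/y)^(9-j), with y-exponent 3j − 1(9−j) = 4j − 9.
Set 4j − 9 = 7: j = 4.
C(9,4) = 126; 2^4 = 16; 1^5 = 1.
Coefficient = 126 · 16 · 1 = 2016.

2016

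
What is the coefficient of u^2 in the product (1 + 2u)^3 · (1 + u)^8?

Coefficient of u^2 = Σ_{j} C(3,j)·2^j·C(8,2-j)·1^(2-j) for j from 0 to 2.
= 28 + 48 + 12 = 88.

88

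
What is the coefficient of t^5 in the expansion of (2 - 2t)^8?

-14336

The general term is C(8,j)·(2)^j·(-2t)^(8-j); the t^5 term has j = 3.
C(8,3) = 56.
Coefficient = C(8,3) · 2^3 · (-2)^5 = 56 · 8 · (-32) = -14336.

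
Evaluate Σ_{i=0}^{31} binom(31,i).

2147483648

Setting x = 1 in (1+x)^31 gives Σ C(31,i) = 2^31 = 2147483648.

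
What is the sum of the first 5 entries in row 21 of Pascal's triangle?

7547

1 + 21 + 210 + 1330 + 5985 = 7547.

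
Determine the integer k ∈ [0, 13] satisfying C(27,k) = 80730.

C(27,k) increases on 0 ≤ k ≤ 13. C(27,4) = 17550 and C(27,5) = 80730, so k = 5.

5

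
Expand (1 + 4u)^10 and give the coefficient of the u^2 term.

720

The general term is C(10,j)·(1)^j·(4u)^(10-j); the u^2 term has j = 8.
C(10,8) = 45.
Coefficient = C(10,8) · 4^2 = 45 · 16 = 720.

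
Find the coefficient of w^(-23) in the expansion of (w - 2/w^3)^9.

General term: C(9,j)·(w)^j·(-2/w^3)^(9-j), with w-exponent 1j − 3(9−j) = 4j − 27.
Set 4j − 27 = -23: j = 1.
C(9,1) = 9; 1^1 = 1; (-2)^8 = 256.
Coefficient = 9 · 1 · 256 = 2304.

2304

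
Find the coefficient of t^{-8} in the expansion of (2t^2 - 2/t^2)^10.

-122880

General term: C(10,j)·(2t^2)^j·(-2/t^2)^(10-j), with t-exponent 2j − 2(10−j) = 4j − 20.
Set 4j − 20 = -8: j = 3.
C(10,3) = 120; 2^3 = 8; (-2)^7 = -128.
Coefficient = 120 · 8 · (-128) = -122880.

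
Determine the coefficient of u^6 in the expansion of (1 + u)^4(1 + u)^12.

8008

(1 + u)^4(1 + u)^12 = (1 + u)^16, so the coefficient of u^6 is C(16,6)·1^6 = 8008·1 = 8008.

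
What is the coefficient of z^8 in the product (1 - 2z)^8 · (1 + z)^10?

Coefficient of z^8 = Σ_{j} C(8,j)·(-2)^j·C(10,8-j)·1^(8-j) for j from 0 to 8.
= 45 + (-1920) + 23520 + (-112896) + 235200 + (-215040) + 80640 + (-10240) + 256 = -435.

-435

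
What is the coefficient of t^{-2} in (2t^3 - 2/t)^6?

-384

General term: C(6,j)·(2t^3)^j·(-2/t)^(6-j), with t-exponent 3j − 1(6−j) = 4j − 6.
Set 4j − 6 = -2: j = 1.
C(6,1) = 6; 2^1 = 2; (-2)^5 = -32.
Coefficient = 6 · 2 · (-32) = -384.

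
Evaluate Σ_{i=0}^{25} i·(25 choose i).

419430400

Differentiating (1+x)^25 and setting x=1: Σ i·C(25,i) = 25·2^24 = 419430400.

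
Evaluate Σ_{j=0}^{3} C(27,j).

3304

1 + 27 + 351 + 2925 = 3304.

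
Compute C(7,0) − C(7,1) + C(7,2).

15

The partial alternating sum Σ_{k=0}^{2} (−1)^k C(7,k) = (−1)^2 C(6,2) = 15.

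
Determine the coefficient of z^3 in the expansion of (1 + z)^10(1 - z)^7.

Coefficient of z^3 = Σ_{j} C(10,j)·1^j·C(7,3-j)·(-1)^(3-j) for j from 0 to 3.
= (-35) + 210 + (-315) + 120 = -20.

-20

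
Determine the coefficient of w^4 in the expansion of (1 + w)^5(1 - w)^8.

Coefficient of w^4 = Σ_{j} C(5,j)·1^j·C(8,4-j)·(-1)^(4-j) for j from 0 to 4.
= 70 + (-280) + 280 + (-80) + 5 = -5.

-5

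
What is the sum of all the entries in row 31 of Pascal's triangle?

The entries of row 31 sum to 2^31 = 2147483648.

2147483648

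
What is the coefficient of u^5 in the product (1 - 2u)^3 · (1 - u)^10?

Coefficient of u^5 = Σ_{j} C(3,j)·(-2)^j·C(10,5-j)·(-1)^(5-j) for j from 0 to 3.
= (-252) + (-1260) + (-1440) + (-360) = -3312.

-3312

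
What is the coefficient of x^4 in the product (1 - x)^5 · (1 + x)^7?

5

Coefficient of x^4 = Σ_{j} C(5,j)·(-1)^j·C(7,4-j)·1^(4-j) for j from 0 to 4.
= 35 + (-175) + 210 + (-70) + 5 = 5.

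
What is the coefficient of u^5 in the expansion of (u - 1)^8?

The general term is C(8,j)·(u)^j·(-1)^(8-j); the u^5 term has j = 5.
C(8,5) = 56.
Coefficient = C(8,5) · (-1)^3 = 56 · (-1) = -56.

-56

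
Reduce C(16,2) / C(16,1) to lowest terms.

15/2

C(n,k+1)/C(n,k) = (n−k)/(k+1) = (16−1)/(1+1) = 15/2.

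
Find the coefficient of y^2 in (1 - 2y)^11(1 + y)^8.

72

Coefficient of y^2 = Σ_{j} C(11,j)·(-2)^j·C(8,2-j)·1^(2-j) for j from 0 to 2.
= 28 + (-176) + 220 = 72.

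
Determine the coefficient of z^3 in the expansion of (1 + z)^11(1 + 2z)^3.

Coefficient of z^3 = Σ_{j} C(11,j)·1^j·C(3,3-j)·2^(3-j) for j from 0 to 3.
= 8 + 132 + 330 + 165 = 635.

635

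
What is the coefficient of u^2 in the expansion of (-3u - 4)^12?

622854144

The general term is C(12,j)·(-3u)^j·(-4)^(12-j); the u^2 term has j = 2.
C(12,2) = 66.
Coefficient = C(12,2) · (-3)^2 · (-4)^10 = 66 · 9 · 1048576 = 622854144.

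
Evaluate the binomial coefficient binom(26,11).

C(26,11) = (26·25·24·23·22·21·20·19·18·17·16) / 11! = 308403583488000 / 39916800 = 7726160.

7726160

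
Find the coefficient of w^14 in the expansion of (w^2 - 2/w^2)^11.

220

General term: C(11,j)·(w^2)^j·(-2/w^2)^(11-j), with w-exponent 2j − 2(11−j) = 4j − 22.
Set 4j − 22 = 14: j = 9.
C(11,9) = 55; 1^9 = 1; (-2)^2 = 4.
Coefficient = 55 · 1 · 4 = 220.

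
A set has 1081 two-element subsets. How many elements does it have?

n(n−1)/2 = 1081 ⇒ n(n−1) = 2162. Since 47·46 = 2162, n = 47.

47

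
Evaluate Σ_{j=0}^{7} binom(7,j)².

By Vandermonde's identity, Σ C(7,j)² = C(14,7) = 3432.

3432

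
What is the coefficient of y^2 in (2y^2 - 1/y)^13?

General term: C(13,j)·(2y^2)^j·(-1/y)^(13-j), with y-exponent 2j − 1(13−j) = 3j − 13.
Set 3j − 13 = 2: j = 5.
C(13,5) = 1287; 2^5 = 32; (-1)^8 = 1.
Coefficient = 1287 · 32 · 1 = 41184.

41184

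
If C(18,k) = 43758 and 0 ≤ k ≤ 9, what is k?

C(18,k) increases on 0 ≤ k ≤ 9. C(18,7) = 31824 and C(18,8) = 43758, so k = 8.

8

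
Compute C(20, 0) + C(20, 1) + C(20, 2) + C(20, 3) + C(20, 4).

6196

1 + 20 + 190 + 1140 + 4845 = 6196.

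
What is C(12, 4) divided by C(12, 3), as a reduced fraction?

9/4

C(n,k+1)/C(n,k) = (n−k)/(k+1) = (12−3)/(3+1) = 9/4.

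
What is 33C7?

C(33,7) = (33·32·31·30·29·28·27) / 7! = 21531121920 / 5040 = 4272048.

4272048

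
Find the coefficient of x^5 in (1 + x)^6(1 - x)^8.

-30

Coefficient of x^5 = Σ_{j} C(6,j)·1^j·C(8,5-j)·(-1)^(5-j) for j from 0 to 5.
= (-56) + 420 + (-840) + 560 + (-120) + 6 = -30.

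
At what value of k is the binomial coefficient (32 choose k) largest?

C(32,k) is maximized at k = 32/2 = 16.

16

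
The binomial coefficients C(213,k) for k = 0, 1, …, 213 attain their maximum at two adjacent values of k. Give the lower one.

106

For odd n = 213, C(213,k) peaks at k = (n−1)/2 and (n+1)/2; the lower is 106.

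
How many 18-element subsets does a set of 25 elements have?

480700

C(25,18) = C(25,7) by symmetry.
C(25,7) = (25·24·23·22·21·20·19) / 7! = 2422728000 / 5040 = 480700.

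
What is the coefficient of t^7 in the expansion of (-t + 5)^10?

The general term is C(10,j)·(-t)^j·(5)^(10-j); the t^7 term has j = 7.
C(10,7) = 120.
Coefficient = C(10,7) · (-1)^7 · 5^3 = 120 · (-1) · 125 = -15000.

-15000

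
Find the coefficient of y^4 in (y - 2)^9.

-4032

The general term is C(9,j)·(y)^j·(-2)^(9-j); the y^4 term has j = 4.
C(9,4) = 126.
Coefficient = C(9,4) · (-2)^5 = 126 · (-32) = -4032.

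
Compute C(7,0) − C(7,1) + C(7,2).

15

The partial alternating sum Σ_{k=0}^{2} (−1)^k C(7,k) = (−1)^2 C(6,2) = 15.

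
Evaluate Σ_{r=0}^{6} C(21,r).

1 + 21 + 210 + 1330 + 5985 + 20349 + 54264 = 82160.

82160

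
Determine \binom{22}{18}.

C(22,18) = C(22,4) by symmetry.
C(22,4) = (22·21·20·19) / 4! = 175560 / 24 = 7315.

7315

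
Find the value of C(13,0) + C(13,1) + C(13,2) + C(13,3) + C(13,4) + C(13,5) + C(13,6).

4096

1 + 13 + 78 + 286 + 715 + 1287 + 1716 = 4096.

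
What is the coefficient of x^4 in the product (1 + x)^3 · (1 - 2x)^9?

Coefficient of x^4 = Σ_{j} C(3,j)·1^j·C(9,4-j)·(-2)^(4-j) for j from 0 to 3.
= 2016 + (-2016) + 432 + (-18) = 414.

414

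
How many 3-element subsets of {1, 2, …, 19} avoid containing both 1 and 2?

952

All 3-subsets: C(19,3) = 969. Those containing both fixed elements: C(17,1) = 17.
969 − 17 = 952.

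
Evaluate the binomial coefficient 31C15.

300540195

C(31,15) = (31·30·29·28·27·26·25·24·23·22·21·20·19·18·17) / 15! = 393008709555221760000 / 1307674368000 = 300540195.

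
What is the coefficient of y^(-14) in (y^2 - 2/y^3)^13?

329472

General term: C(13,j)·(y^2)^j·(-2/y^3)^(13-j), with y-exponent 2j − 3(13−j) = 5j − 39.
Set 5j − 39 = -14: j = 5.
C(13,5) = 1287; 1^5 = 1; (-2)^8 = 256.
Coefficient = 1287 · 1 · 256 = 329472.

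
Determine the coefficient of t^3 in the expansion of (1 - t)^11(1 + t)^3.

-32

Coefficient of t^3 = Σ_{j} C(11,j)·(-1)^j·C(3,3-j)·1^(3-j) for j from 0 to 3.
= 1 + (-33) + 165 + (-165) = -32.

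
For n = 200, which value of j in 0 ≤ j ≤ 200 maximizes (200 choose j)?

100

C(200,j) is maximized at j = 200/2 = 100.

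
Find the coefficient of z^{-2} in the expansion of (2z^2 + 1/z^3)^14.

768768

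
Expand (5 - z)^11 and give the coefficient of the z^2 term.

107421875

The general term is C(11,j)·(5)^j·(-z)^(11-j); the z^2 term has j = 9.
C(11,9) = 55.
Coefficient = C(11,9) · 5^9 = 55 · 1953125 = 107421875.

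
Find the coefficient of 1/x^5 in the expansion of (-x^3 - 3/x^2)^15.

-177324147

General term: C(15,j)·(-x^3)^j·(-3/x^2)^(15-j), with x-exponent 3j − 2(15−j) = 5j − 30.
Set 5j − 30 = -5: j = 5.
C(15,5) = 3003; (-1)^5 = -1; (-3)^10 = 59049.
Coefficient = 3003 · (-1) · 59049 = -177324147.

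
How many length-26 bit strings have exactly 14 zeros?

Choose the 14 positions: C(26,14) = 9657700.

9657700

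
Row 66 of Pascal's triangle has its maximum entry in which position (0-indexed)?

33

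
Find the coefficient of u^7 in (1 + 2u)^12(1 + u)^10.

3224904

Coefficient of u^7 = Σ_{j} C(12,j)·2^j·C(10,7-j)·1^(7-j) for j from 0 to 7.
= 120 + 5040 + 66528 + 369600 + 950400 + 1140480 + 591360 + 101376 = 3224904.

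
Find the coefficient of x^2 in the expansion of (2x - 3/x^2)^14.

83026944

General term: C(14,j)·(2x)^j·(-3/x^2)^(14-j), with x-exponent 1j − 2(14−j) = 3j − 28.
Set 3j − 28 = 2: j = 10.
C(14,10) = 1001; 2^10 = 1024; (-3)^4 = 81.
Coefficient = 1001 · 1024 · 81 = 83026944.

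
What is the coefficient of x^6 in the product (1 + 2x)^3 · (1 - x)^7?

Coefficient of x^6 = Σ_{j} C(3,j)·2^j·C(7,6-j)·(-1)^(6-j) for j from 0 to 3.
= 7 + (-126) + 420 + (-280) = 21.

21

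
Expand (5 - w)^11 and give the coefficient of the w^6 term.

1443750

The general term is C(11,j)·(5)^j·(-w)^(11-j); the w^6 term has j = 5.
C(11,5) = 462.
Coefficient = C(11,5) · 5^5 = 462 · 3125 = 1443750.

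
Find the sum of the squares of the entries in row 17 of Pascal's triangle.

2333606220

By Vandermonde's identity, Σ C(17,r)² = C(34,17) = 2333606220.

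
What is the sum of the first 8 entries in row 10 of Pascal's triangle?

968

1 + 10 + 45 + 120 + 210 + 252 + 210 + 120 = 968.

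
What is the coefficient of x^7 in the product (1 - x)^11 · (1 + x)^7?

Coefficient of x^7 = Σ_{j} C(11,j)·(-1)^j·C(7,7-j)·1^(7-j) for j from 0 to 7.
= 1 + (-77) + 1155 + (-5775) + 11550 + (-9702) + 3234 + (-330) = 56.

56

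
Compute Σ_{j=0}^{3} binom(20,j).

1351

1 + 20 + 190 + 1140 = 1351.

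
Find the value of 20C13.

77520

C(20,13) = C(20,7) by symmetry.
C(20,7) = (20·19·18·17·16·15·14) / 7! = 390700800 / 5040 = 77520.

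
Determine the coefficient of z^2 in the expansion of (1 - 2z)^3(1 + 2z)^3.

-12

Coefficient of z^2 = Σ_{j} C(3,j)·(-2)^j·C(3,2-j)·2^(2-j) for j from 0 to 2.
= 12 + (-36) + 12 = -12.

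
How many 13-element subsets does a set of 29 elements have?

C(29,13) = (29·28·27·26·25·24·23·22·21·20·19·18·17) / 13! = 422590010274432000 / 6227020800 = 67863915.

67863915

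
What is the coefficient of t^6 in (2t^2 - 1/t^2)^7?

672

General term: C(7,j)·(2t^2)^j·(-1/t^2)^(7-j), with t-exponent 2j − 2(7−j) = 4j − 14.
Set 4j − 14 = 6: j = 5.
C(7,5) = 21; 2^5 = 32; (-1)^2 = 1.
Coefficient = 21 · 32 · 1 = 672.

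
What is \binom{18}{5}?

8568

C(18,5) = (18·17·16·15·14) / 5! = 1028160 / 120 = 8568.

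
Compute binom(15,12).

455

C(15,12) = C(15,3) by symmetry.
C(15,3) = (15·14·13) / 3! = 2730 / 6 = 455.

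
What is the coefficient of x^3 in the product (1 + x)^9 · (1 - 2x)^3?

-32

Coefficient of x^3 = Σ_{j} C(9,j)·1^j·C(3,3-j)·(-2)^(3-j) for j from 0 to 3.
= (-8) + 108 + (-216) + 84 = -32.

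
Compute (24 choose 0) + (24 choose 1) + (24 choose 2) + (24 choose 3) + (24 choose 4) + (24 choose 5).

55455

1 + 24 + 276 + 2024 + 10626 + 42504 = 55455.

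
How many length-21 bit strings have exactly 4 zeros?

5985

Choose the 4 positions: C(21,4) = 5985.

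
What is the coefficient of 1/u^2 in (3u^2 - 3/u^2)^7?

General term: C(7,j)·(3u^2)^j·(-3/u^2)^(7-j), with u-exponent 2j − 2(7−j) = 4j − 14.
Set 4j − 14 = -2: j = 3.
C(7,3) = 35; 3^3 = 27; (-3)^4 = 81.
Coefficient = 35 · 27 · 81 = 76545.

76545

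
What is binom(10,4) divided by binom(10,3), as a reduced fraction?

C(n,k+1)/C(n,k) = (n−k)/(k+1) = (10−3)/(3+1) = 7/4.

7/4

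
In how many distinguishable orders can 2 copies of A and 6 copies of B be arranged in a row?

28

Choose positions for the A's: C(8,2) = 28.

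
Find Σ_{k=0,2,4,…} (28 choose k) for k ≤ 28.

134217728

Half of (1+1)^28 + (1−1)^28 gives the even-index sum: 2^27 = 134217728.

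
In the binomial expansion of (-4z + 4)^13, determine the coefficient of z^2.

The general term is C(13,j)·(-4z)^j·(4)^(13-j); the z^2 term has j = 2.
C(13,2) = 78.
Coefficient = C(13,2) · (-4)^2 · 4^11 = 78 · 16 · 4194304 = 5234491392.

5234491392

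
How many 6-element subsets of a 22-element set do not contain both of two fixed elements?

All 6-subsets: C(22,6) = 74613. Those containing both fixed elements: C(20,4) = 4845.
74613 − 4845 = 69768.

69768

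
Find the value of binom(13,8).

1287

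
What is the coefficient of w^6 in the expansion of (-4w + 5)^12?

59136000000

The general term is C(12,j)·(-4w)^j·(5)^(12-j); the w^6 term has j = 6.
C(12,6) = 924.
Coefficient = C(12,6) · (-4)^6 · 5^6 = 924 · 4096 · 15625 = 59136000000.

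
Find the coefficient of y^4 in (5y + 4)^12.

The general term is C(12,j)·(5y)^j·(4)^(12-j); the y^4 term has j = 4.
C(12,4) = 495.
Coefficient = C(12,4) · 5^4 · 4^8 = 495 · 625 · 65536 = 20275200000.

20275200000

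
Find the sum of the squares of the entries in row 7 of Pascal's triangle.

3432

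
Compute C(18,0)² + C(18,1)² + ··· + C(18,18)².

By Vandermonde's identity, Σ C(18,k)² = C(36,18) = 9075135300.

9075135300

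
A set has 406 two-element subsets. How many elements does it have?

29

n(n−1)/2 = 406 ⇒ n(n−1) = 812. Since 29·28 = 812, n = 29.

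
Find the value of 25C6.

177100

C(25,6) = (25·24·23·22·21·20) / 6! = 127512000 / 720 = 177100.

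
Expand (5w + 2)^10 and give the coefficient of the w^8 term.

70312500

The general term is C(10,j)·(5w)^j·(2)^(10-j); the w^8 term has j = 8.
C(10,8) = 45.
Coefficient = C(10,8) · 5^8 · 2^2 = 45 · 390625 · 4 = 70312500.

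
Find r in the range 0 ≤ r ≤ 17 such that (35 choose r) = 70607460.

C(35,r) increases on 0 ≤ r ≤ 17. C(35,8) = 23535820 and C(35,9) = 70607460, so r = 9.

9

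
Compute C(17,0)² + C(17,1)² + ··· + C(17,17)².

By Vandermonde's identity, Σ C(17,i)² = C(34,17) = 2333606220.

2333606220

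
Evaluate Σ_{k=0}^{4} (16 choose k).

2517

1 + 16 + 120 + 560 + 1820 = 2517.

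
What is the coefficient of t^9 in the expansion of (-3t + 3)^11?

The general term is C(11,j)·(-3t)^j·(3)^(11-j); the t^9 term has j = 9.
C(11,9) = 55.
Coefficient = C(11,9) · (-3)^9 · 3^2 = 55 · (-19683) · 9 = -9743085.

-9743085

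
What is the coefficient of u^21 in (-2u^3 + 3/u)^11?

1140480

General term: C(11,j)·(-2u^3)^j·(3/u)^(11-j), with u-exponent 3j − 1(11−j) = 4j − 11.
Set 4j − 11 = 21: j = 8.
C(11,8) = 165; (-2)^8 = 256; 3^3 = 27.
Coefficient = 165 · 256 · 27 = 1140480.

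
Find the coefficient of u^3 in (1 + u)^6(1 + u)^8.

(1 + u)^6(1 + u)^8 = (1 + u)^14, so the coefficient of u^3 is C(14,3)·1^3 = 364·1 = 364.

364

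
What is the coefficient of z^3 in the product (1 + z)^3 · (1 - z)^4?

3

Coefficient of z^3 = Σ_{j} C(3,j)·1^j·C(4,3-j)·(-1)^(3-j) for j from 0 to 3.
= (-4) + 18 + (-12) + 1 = 3.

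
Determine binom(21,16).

20349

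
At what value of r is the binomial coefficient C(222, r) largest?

C(222,r) is maximized at r = 222/2 = 111.

111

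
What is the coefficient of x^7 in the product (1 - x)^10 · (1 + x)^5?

-45

Coefficient of x^7 = Σ_{j} C(10,j)·(-1)^j·C(5,7-j)·1^(7-j) for j from 2 to 7.
= 45 + (-600) + 2100 + (-2520) + 1050 + (-120) = -45.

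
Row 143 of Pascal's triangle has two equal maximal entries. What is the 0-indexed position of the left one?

For odd n = 143, C(143,r) peaks at r = (n−1)/2 and (n+1)/2; the lesser is 71.

71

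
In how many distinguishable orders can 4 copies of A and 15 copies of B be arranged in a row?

3876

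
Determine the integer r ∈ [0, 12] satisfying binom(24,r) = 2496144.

11

C(24,r) increases on 0 ≤ r ≤ 12. C(24,10) = 1961256 and C(24,11) = 2496144, so r = 11.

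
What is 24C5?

42504

C(24,5) = (24·23·22·21·20) / 5! = 5100480 / 120 = 42504.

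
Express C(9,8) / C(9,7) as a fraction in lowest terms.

1/4

C(n,k+1)/C(n,k) = (n−k)/(k+1) = (9−7)/(7+1) = 2/8 = 1/4.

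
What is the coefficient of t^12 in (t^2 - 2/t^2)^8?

-16

General term: C(8,j)·(t^2)^j·(-2/t^2)^(8-j), with t-exponent 2j − 2(8−j) = 4j − 16.
Set 4j − 16 = 12: j = 7.
C(8,7) = 8; 1^7 = 1; (-2)^1 = -2.
Coefficient = 8 · 1 · (-2) = -16.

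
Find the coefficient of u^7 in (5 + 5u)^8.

3125000

The general term is C(8,j)·(5)^j·(5u)^(8-j); the u^7 term has j = 1.
C(8,1) = 8.
Coefficient = C(8,1) · 5^1 · 5^7 = 8 · 5 · 78125 = 3125000.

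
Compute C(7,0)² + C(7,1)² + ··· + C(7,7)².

By Vandermonde's identity, Σ C(7,j)² = C(14,7) = 3432.

3432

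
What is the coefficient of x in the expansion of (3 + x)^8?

The general term is C(8,j)·(3)^j·(x)^(8-j); the x^1 term has j = 7.
C(8,7) = 8.
Coefficient = C(8,7) · 3^7 = 8 · 2187 = 17496.

17496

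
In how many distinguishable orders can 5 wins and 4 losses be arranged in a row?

Choose positions for the wins: C(9,5) = 126.

126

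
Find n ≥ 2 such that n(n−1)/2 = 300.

25

n(n−1)/2 = 300 ⇒ n(n−1) = 600. Since 25·24 = 600, n = 25.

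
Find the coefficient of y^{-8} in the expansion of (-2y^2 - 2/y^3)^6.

General term: C(6,j)·(-2y^2)^j·(-2/y^3)^(6-j), with y-exponent 2j − 3(6−j) = 5j − 18.
Set 5j − 18 = -8: j = 2.
C(6,2) = 15; (-2)^2 = 4; (-2)^4 = 16.
Coefficient = 15 · 4 · 16 = 960.

960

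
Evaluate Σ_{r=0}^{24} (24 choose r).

16777216

The entries of row 24 sum to 2^24 = 16777216.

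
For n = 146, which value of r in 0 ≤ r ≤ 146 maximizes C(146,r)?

73

C(146,r) is maximized at r = 146/2 = 73.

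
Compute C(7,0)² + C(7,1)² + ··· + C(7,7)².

3432

Σ C(7,k)² is the coefficient of x^7 in (1+x)^7(1+x)^7 = (1+x)^14, i.e. C(14,7) = 3432.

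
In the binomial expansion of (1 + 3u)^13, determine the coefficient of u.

The general term is C(13,j)·(1)^j·(3u)^(13-j); the u^1 term has j = 12.
C(13,12) = 13.
Coefficient = C(13,12) · 3^1 = 13 · 3 = 39.

39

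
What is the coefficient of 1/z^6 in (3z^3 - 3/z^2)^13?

General term: C(13,j)·(3z^3)^j·(-3/z^2)^(13-j), with z-exponent 3j − 2(13−j) = 5j − 26.
Set 5j − 26 = -6: j = 4.
C(13,4) = 715; 3^4 = 81; (-3)^9 = -19683.
Coefficient = 715 · 81 · (-19683) = -1139940945.

-1139940945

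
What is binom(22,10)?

C(22,10) = (22·21·20·19·18·17·16·15·14·13) / 10! = 2346549004800 / 3628800 = 646646.

646646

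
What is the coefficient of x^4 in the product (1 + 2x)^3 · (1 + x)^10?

1550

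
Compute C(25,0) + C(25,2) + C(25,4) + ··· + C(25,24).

16777216

Even-k terms of row 25 sum to 2^24 = 16777216.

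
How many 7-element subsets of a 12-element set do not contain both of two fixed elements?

All 7-subsets: C(12,7) = 792. Those containing both fixed elements: C(10,5) = 252.
792 − 252 = 540.

540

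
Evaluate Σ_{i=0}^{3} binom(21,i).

1 + 21 + 210 + 1330 = 1562.

1562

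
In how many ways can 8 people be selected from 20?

This is C(20,8) = 125970.

125970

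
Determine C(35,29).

1623160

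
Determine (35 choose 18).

4537567650

C(35,18) = C(35,17) by symmetry.
C(35,17) = (35·34·33·32·31·30·29·28·27·26·25·24·23·22·21·20·19) / 17! = 1613955767240110694400000 / 355687428096000 = 4537567650.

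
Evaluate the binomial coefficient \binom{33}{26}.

C(33,26) = C(33,7) by symmetry.
C(33,7) = (33·32·31·30·29·28·27) / 7! = 21531121920 / 5040 = 4272048.

4272048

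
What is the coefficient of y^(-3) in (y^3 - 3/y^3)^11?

General term: C(11,j)·(y^3)^j·(-3/y^3)^(11-j), with y-exponent 3j − 3(11−j) = 6j − 33.
Set 6j − 33 = -3: j = 5.
C(11,5) = 462; 1^5 = 1; (-3)^6 = 729.
Coefficient = 462 · 1 · 729 = 336798.

336798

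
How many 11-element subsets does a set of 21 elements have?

352716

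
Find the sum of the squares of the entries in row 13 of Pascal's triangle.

10400600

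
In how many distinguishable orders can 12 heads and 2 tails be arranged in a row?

Choose positions for the heads: C(14,12) = 91.

91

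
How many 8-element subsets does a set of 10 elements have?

45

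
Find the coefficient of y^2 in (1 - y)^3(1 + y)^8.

Coefficient of y^2 = Σ_{j} C(3,j)·(-1)^j·C(8,2-j)·1^(2-j) for j from 0 to 2.
= 28 + (-24) + 3 = 7.

7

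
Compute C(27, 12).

17383860

C(27,12) = (27·26·25·24·23·22·21·20·19·18·17·16) / 12! = 8326896754176000 / 479001600 = 17383860.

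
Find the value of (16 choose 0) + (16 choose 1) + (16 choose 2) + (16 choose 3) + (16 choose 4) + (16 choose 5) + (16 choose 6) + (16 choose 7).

26333

1 + 16 + 120 + 560 + 1820 + 4368 + 8008 + 11440 = 26333.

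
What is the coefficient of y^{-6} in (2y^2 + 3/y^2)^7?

General term: C(7,j)·(2y^2)^j·(3/y^2)^(7-j), with y-exponent 2j − 2(7−j) = 4j − 14.
Set 4j − 14 = -6: j = 2.
C(7,2) = 21; 2^2 = 4; 3^5 = 243.
Coefficient = 21 · 4 · 243 = 20412.

20412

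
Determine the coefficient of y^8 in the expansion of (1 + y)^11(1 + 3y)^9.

Coefficient of y^8 = Σ_{j} C(11,j)·1^j·C(9,8-j)·3^(8-j) for j from 0 to 8.
= 59049 + 866052 + 3367980 + 5051970 + 3367980 + 1047816 + 149688 + 8910 + 165 = 13919610.

13919610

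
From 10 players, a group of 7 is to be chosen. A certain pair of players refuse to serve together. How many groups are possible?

All 7-subsets: C(10,7) = 120. Those containing both fixed elements: C(8,5) = 56.
120 − 56 = 64.

64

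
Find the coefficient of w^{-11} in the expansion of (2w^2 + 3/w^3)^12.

55427328

General term: C(12,j)·(2w^2)^j·(3/w^3)^(12-j), with w-exponent 2j − 3(12−j) = 5j − 36.
Set 5j − 36 = -11: j = 5.
C(12,5) = 792; 2^5 = 32; 3^7 = 2187.
Coefficient = 792 · 32 · 2187 = 55427328.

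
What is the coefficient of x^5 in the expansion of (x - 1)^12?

-792

The general term is C(12,j)·(x)^j·(-1)^(12-j); the x^5 term has j = 5.
C(12,5) = 792.
Coefficient = C(12,5) · (-1)^7 = 792 · (-1) = -792.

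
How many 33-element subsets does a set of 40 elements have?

18643560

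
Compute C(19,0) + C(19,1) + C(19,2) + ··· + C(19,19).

The entries of row 19 sum to 2^19 = 524288.

524288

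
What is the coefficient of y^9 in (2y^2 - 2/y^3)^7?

General term: C(7,j)·(2y^2)^j·(-2/y^3)^(7-j), with y-exponent 2j − 3(7−j) = 5j − 21.
Set 5j − 21 = 9: j = 6.
C(7,6) = 7; 2^6 = 64; (-2)^1 = -2.
Coefficient = 7 · 64 · (-2) = -896.

-896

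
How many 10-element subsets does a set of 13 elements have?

C(13,10) = C(13,3) by symmetry.
C(13,3) = (13·12·11) / 3! = 1716 / 6 = 286.

286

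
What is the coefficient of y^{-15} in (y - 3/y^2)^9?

59049

General term: C(9,j)·(y)^j·(-3/y^2)^(9-j), with y-exponent 1j − 2(9−j) = 3j − 18.
Set 3j − 18 = -15: j = 1.
C(9,1) = 9; 1^1 = 1; (-3)^8 = 6561.
Coefficient = 9 · 1 · 6561 = 59049.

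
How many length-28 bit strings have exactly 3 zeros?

3276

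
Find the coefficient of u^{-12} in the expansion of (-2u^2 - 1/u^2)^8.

General term: C(8,j)·(-2u^2)^j·(-1/u^2)^(8-j), with u-exponent 2j − 2(8−j) = 4j − 16.
Set 4j − 16 = -12: j = 1.
C(8,1) = 8; (-2)^1 = -2; (-1)^7 = -1.
Coefficient = 8 · (-2) · (-1) = 16.

16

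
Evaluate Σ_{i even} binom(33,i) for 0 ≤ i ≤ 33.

Half of (1+1)^33 + (1−1)^33 gives the even-index sum: 2^32 = 4294967296.

4294967296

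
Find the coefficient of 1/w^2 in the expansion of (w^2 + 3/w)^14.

59108049

General term: C(14,j)·(w^2)^j·(3/w)^(14-j), with w-exponent 2j − 1(14−j) = 3j − 14.
Set 3j − 14 = -2: j = 4.
C(14,4) = 1001; 1^4 = 1; 3^10 = 59049.
Coefficient = 1001 · 1 · 59049 = 59108049.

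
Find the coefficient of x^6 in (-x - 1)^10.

The general term is C(10,j)·(-x)^j·(-1)^(10-j); the x^6 term has j = 6.
C(10,6) = 210.
Coefficient = C(10,6) = 210.

210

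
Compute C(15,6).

5005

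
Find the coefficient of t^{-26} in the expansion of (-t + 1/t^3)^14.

General term: C(14,j)·(-t)^j·(1/t^3)^(14-j), with t-exponent 1j − 3(14−j) = 4j − 42.
Set 4j − 42 = -26: j = 4.
C(14,4) = 1001; (-1)^4 = 1; 1^10 = 1.
Coefficient = 1001 · 1 · 1 = 1001.

1001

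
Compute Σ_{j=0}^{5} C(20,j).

1 + 20 + 190 + 1140 + 4845 + 15504 = 21700.

21700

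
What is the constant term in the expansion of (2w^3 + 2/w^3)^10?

258048

General term: C(10,j)·(2w^3)^j·(2/w^3)^(10-j), with w-exponent 3j − 3(10−j) = 6j − 30.
Set 6j − 30 = 0: j = 5.
C(10,5) = 252; 2^5 = 32; 2^5 = 32.
Coefficient = 252 · 32 · 32 = 258048.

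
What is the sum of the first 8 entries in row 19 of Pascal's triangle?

94184

1 + 19 + 171 + 969 + 3876 + 11628 + 27132 + 50388 = 94184.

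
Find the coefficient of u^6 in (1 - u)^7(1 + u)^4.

14

Coefficient of u^6 = Σ_{j} C(7,j)·(-1)^j·C(4,6-j)·1^(6-j) for j from 2 to 6.
= 21 + (-140) + 210 + (-84) + 7 = 14.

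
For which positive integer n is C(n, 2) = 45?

10

n(n−1)/2 = 45 ⇒ n(n−1) = 90. Since 10·9 = 90, n = 10.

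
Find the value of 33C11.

193536720

C(33,11) = (33·32·31·30·29·28·27·26·25·24·23) / 11! = 7725366544896000 / 39916800 = 193536720.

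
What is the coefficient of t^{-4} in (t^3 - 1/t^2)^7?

-21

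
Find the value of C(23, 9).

817190

C(23,9) = (23·22·21·20·19·18·17·16·15) / 9! = 296541907200 / 362880 = 817190.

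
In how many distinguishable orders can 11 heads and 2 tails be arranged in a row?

Choose positions for the heads: C(13,11) = 78.

78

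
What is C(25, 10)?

3268760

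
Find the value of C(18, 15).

816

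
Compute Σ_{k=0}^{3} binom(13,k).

1 + 13 + 78 + 286 = 378.

378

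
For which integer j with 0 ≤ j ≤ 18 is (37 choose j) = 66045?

4

C(37,j) increases on 0 ≤ j ≤ 18. C(37,3) = 7770 and C(37,4) = 66045, so j = 4.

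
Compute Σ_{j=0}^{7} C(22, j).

1 + 22 + 231 + 1540 + 7315 + 26334 + 74613 + 170544 = 280600.

280600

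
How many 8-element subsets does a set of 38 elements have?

48903492

C(38,8) = (38·37·36·35·34·33·32·31) / 8! = 1971788797440 / 40320 = 48903492.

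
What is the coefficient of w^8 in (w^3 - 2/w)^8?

General term: C(8,j)·(w^3)^j·(-2/w)^(8-j), with w-exponent 3j − 1(8−j) = 4j − 8.
Set 4j − 8 = 8: j = 4.
C(8,4) = 70; 1^4 = 1; (-2)^4 = 16.
Coefficient = 70 · 1 · 16 = 1120.

1120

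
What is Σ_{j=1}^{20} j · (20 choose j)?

Differentiating (1+x)^20 and setting x=1: Σ j·C(20,j) = 20·2^19 = 10485760.

10485760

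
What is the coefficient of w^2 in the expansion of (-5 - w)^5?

-1250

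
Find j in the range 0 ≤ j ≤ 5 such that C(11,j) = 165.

C(11,j) increases on 0 ≤ j ≤ 5. C(11,2) = 55 and C(11,3) = 165, so j = 3.

3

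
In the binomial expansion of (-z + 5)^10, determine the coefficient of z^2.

17578125

The general term is C(10,j)·(-z)^j·(5)^(10-j); the z^2 term has j = 2.
C(10,2) = 45.
Coefficient = C(10,2) · 5^8 = 45 · 390625 = 17578125.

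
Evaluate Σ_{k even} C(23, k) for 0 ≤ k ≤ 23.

4194304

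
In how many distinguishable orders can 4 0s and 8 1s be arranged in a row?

495

Choose positions for the 0s: C(12,4) = 495.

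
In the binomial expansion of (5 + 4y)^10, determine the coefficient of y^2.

281250000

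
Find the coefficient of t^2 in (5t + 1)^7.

The general term is C(7,j)·(5t)^j·(1)^(7-j); the t^2 term has j = 2.
C(7,2) = 21.
Coefficient = C(7,2) · 5^2 = 21 · 25 = 525.

525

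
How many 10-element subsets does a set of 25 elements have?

C(25,10) = (25·24·23·22·21·20·19·18·17·16) / 10! = 11861676288000 / 3628800 = 3268760.

3268760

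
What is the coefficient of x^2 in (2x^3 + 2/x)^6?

960

General term: C(6,j)·(2x^3)^j·(2/x)^(6-j), with x-exponent 3j − 1(6−j) = 4j − 6.
Set 4j − 6 = 2: j = 2.
C(6,2) = 15; 2^2 = 4; 2^4 = 16.
Coefficient = 15 · 4 · 16 = 960.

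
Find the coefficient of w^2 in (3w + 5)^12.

The general term is C(12,j)·(3w)^j·(5)^(12-j); the w^2 term has j = 2.
C(12,2) = 66.
Coefficient = C(12,2) · 3^2 · 5^10 = 66 · 9 · 9765625 = 5800781250.

5800781250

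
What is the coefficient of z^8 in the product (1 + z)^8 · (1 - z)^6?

-5

Coefficient of z^8 = Σ_{j} C(8,j)·1^j·C(6,8-j)·(-1)^(8-j) for j from 2 to 8.
= 28 + (-336) + 1050 + (-1120) + 420 + (-48) + 1 = -5.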